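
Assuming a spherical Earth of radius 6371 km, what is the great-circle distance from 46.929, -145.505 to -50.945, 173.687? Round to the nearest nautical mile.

Δλ = 173.687 − -145.505 = 319.192°; wrapped into (−180°, 180°]: -40.808°.
Δφ = -50.945 − 46.929 = -97.874°.
a = sin²(Δφ/2) + cos φ₁ · cos φ₂ · sin²(Δλ/2) = 0.620797.
c = 2·atan2(√a, √(1−a)) = 1.81480 rad → d = 6371·c ≈ 11562.11 km ≈ 6243.04 nmi.

6243 nmi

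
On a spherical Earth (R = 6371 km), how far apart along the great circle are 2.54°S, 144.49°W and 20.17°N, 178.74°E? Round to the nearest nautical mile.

Δλ = 178.74 − -144.49 = 323.23°; wrapped into (−180°, 180°]: -36.77°.
Δφ = 20.17 − -2.54 = 22.71°.
a = sin²(Δφ/2) + cos φ₁ · cos φ₂ · sin²(Δλ/2) = 0.132050.
c = 2·atan2(√a, √(1−a)) = 0.74380 rad → d = 6371·c ≈ 4738.76 km ≈ 2558.72 nmi.

2559 nmi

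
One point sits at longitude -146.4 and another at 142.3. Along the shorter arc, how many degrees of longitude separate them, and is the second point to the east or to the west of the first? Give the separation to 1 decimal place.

71.3° west

Raw difference: 142.3 − -146.4 = 288.7°.
Normalise into (−180°, 180°]: 288.7° − 360° = -71.3°.
Negative ⇒ the second point lies to the west; separation 71.3°.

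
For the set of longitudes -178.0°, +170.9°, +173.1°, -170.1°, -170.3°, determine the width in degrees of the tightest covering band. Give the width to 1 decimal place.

Sort the longitudes: -178.0°, -170.3°, -170.1°, +170.9°, +173.1°.
Eastward gaps between consecutive values (wrapping around): 7.7°, 0.2°, 341.0°, 2.2°, 8.9°.
Largest gap = 341.0° ⇒ minimal covering band is its complement: 360° − 341.0° = 19.0°.
Band runs from +170.9° eastward to -170.1°, crossing the antimeridian.

19.0°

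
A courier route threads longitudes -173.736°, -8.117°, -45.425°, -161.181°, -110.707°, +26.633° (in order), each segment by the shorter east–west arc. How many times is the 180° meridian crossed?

0

Leg 1: -173.736° → -8.117°, shortest Δλ = 165.619° (east) — does not cross 180°.
Leg 2: -8.117° → -45.425°, shortest Δλ = -37.308° (west) — does not cross 180°.
Leg 3: -45.425° → -161.181°, shortest Δλ = -115.756° (west) — does not cross 180°.
Leg 4: -161.181° → -110.707°, shortest Δλ = 50.474° (east) — does not cross 180°.
Leg 5: -110.707° → +26.633°, shortest Δλ = 137.34° (east) — does not cross 180°.
Total crossings: 0.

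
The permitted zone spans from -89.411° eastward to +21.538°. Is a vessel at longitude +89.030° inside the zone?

No

Band width going east from -89.411° to +21.538°: ((21.538 − -89.411) mod 360) = 110.949°.
Offset of +89.030° east of the west edge: ((89.030 − -89.411) mod 360) = 178.441°.
178.441° > 110.949° ⇒ outside.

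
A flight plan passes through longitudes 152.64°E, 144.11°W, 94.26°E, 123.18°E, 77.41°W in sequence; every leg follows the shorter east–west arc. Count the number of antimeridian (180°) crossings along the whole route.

Leg 1: +152.64° → -144.11°, shortest Δλ = 63.25° (east) — crosses 180°.
Leg 2: -144.11° → +94.26°, shortest Δλ = -121.63° (west) — crosses 180°.
Leg 3: +94.26° → +123.18°, shortest Δλ = 28.92° (east) — does not cross 180°.
Leg 4: +123.18° → -77.41°, shortest Δλ = 159.41° (east) — crosses 180°.
Total crossings: 3.

3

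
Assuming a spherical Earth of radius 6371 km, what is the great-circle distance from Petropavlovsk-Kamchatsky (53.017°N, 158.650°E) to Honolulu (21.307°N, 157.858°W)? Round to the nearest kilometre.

5095 km

Δλ = -157.858 − 158.650 = -316.508°; wrapped into (−180°, 180°]: 43.492°.
Δφ = 21.307 − 53.017 = -31.710°.
a = sin²(Δφ/2) + cos φ₁ · cos φ₂ · sin²(Δλ/2) = 0.151571.
c = 2·atan2(√a, √(1−a)) = 0.79979 rad → d = 6371·c ≈ 5095.46 km.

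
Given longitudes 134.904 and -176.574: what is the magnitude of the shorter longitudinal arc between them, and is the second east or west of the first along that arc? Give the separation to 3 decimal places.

Raw difference: -176.574 − 134.904 = -311.478°.
Normalise into (−180°, 180°]: -311.478° + 360° = 48.522°.
Positive ⇒ the second point lies to the east; separation 48.522°.

48.522° east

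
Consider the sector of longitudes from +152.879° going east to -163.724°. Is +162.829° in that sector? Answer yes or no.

Yes

Band width going east from +152.879° to -163.724°: ((-163.724 − 152.879) mod 360) = 43.397°.
Offset of +162.829° east of the west edge: ((162.829 − 152.879) mod 360) = 9.950°.
9.950° ≤ 43.397° ⇒ inside.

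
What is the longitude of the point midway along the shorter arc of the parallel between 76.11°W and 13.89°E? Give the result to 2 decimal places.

Signed shortest Δλ from -76.11° to +13.89° is +90.00°.
Midpoint longitude = -76.11° + (+90.00°)/2 = -76.11° + 45.00° = -31.11°.

31.11°W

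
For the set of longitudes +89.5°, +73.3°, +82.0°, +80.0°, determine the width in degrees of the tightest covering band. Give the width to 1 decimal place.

Sort the longitudes: +73.3°, +80.0°, +82.0°, +89.5°.
Eastward gaps between consecutive values (wrapping around): 6.7°, 2.0°, 7.5°, 343.8°.
Largest gap = 343.8° ⇒ minimal covering band is its complement: 360° − 343.8° = 16.2°.
Band runs from +73.3° eastward to +89.5°.

16.2°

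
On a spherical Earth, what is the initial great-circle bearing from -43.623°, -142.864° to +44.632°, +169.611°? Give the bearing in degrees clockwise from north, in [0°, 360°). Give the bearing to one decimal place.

328.0°

Δλ = 169.611 − -142.864 = 312.475°; wrapped into (−180°, 180°]: -47.525°.
θ = atan2( sin Δλ · cos φ₂ , cos φ₁ · sin φ₂ − sin φ₁ · cos φ₂ · cos Δλ )
  = atan2(-0.52488, 0.84010) = -31.996° → normalised to [0°, 360°): 328.004°.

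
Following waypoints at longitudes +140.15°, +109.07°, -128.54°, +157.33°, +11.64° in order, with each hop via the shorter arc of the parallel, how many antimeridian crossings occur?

Leg 1: +140.15° → +109.07°, shortest Δλ = -31.08° (west) — does not cross 180°.
Leg 2: +109.07° → -128.54°, shortest Δλ = 122.39° (east) — crosses 180°.
Leg 3: -128.54° → +157.33°, shortest Δλ = -74.13° (west) — crosses 180°.
Leg 4: +157.33° → +11.64°, shortest Δλ = -145.69° (west) — does not cross 180°.
Total crossings: 2.

2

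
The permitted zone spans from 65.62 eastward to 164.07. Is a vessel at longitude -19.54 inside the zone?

Band width going east from +65.62° to +164.07°: ((164.07 − 65.62) mod 360) = 98.45°.
Offset of -19.54° east of the west edge: ((-19.54 − 65.62) mod 360) = 274.84°.
274.84° > 98.45° ⇒ outside.

No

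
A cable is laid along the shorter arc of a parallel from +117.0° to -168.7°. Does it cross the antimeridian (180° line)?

Naïve |-168.7 − 117.0| = 285.7° > 180°, so the shorter arc goes the other way round — across 180°.
Signed shortest Δλ = ((-168.7 − 117.0 + 180) mod 360) − 180 = 74.3°.
Going east by 74.3° from +117.0° passes through 180° before reaching -168.7°.

Yes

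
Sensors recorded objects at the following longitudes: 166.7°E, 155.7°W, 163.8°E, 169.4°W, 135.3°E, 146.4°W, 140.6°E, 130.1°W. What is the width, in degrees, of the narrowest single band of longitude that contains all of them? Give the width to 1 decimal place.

Sort the longitudes: -169.4°, -155.7°, -146.4°, -130.1°, +135.3°, +140.6°, +163.8°, +166.7°.
Eastward gaps between consecutive values (wrapping around): 13.7°, 9.3°, 16.3°, 265.4°, 5.3°, 23.2°, 2.9°, 23.9°.
Largest gap = 265.4° ⇒ minimal covering band is its complement: 360° − 265.4° = 94.6°.
Band runs from +135.3° eastward to -130.1°, crossing the antimeridian.

94.6°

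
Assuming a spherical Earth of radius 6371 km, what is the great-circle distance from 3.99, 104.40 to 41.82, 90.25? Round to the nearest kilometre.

Δλ = 90.25 − 104.40 = -14.15°.
Δφ = 41.82 − 3.99 = 37.83°.
a = sin²(Δφ/2) + cos φ₁ · cos φ₂ · sin²(Δλ/2) = 0.116361.
c = 2·atan2(√a, √(1−a)) = 0.69621 rad → d = 6371·c ≈ 4435.56 km.

4436 km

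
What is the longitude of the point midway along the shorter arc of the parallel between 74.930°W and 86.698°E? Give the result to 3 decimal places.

Signed shortest Δλ from -74.930° to +86.698° is +161.628°.
Midpoint longitude = -74.930° + (+161.628°)/2 = -74.930° + 80.814° = +5.884°.

5.884°E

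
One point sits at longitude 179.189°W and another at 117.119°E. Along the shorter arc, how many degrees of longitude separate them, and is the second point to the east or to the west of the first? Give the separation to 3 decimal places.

63.692° west

Raw difference: 117.119 − -179.189 = 296.308°.
Normalise into (−180°, 180°]: 296.308° − 360° = -63.692°.
Negative ⇒ the second point lies to the west; separation 63.692°.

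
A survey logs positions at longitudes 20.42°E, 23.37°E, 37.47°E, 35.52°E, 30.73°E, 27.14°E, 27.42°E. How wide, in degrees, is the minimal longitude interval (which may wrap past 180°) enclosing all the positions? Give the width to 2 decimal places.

17.05°

Sort the longitudes: +20.42°, +23.37°, +27.14°, +27.42°, +30.73°, +35.52°, +37.47°.
Eastward gaps between consecutive values (wrapping around): 2.95°, 3.77°, 0.28°, 3.31°, 4.79°, 1.95°, 342.95°.
Largest gap = 342.95° ⇒ minimal covering band is its complement: 360° − 342.95° = 17.05°.
Band runs from +20.42° eastward to +37.47°.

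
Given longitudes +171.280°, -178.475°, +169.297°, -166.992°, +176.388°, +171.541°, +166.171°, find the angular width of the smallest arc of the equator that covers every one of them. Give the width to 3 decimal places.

26.837°

Sort the longitudes: -178.475°, -166.992°, +166.171°, +169.297°, +171.280°, +171.541°, +176.388°.
Eastward gaps between consecutive values (wrapping around): 11.483°, 333.163°, 3.126°, 1.983°, 0.261°, 4.847°, 5.137°.
Largest gap = 333.163° ⇒ minimal covering band is its complement: 360° − 333.163° = 26.837°.
Band runs from +166.171° eastward to -166.992°, crossing the antimeridian.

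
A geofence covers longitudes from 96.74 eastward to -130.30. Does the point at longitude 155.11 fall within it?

Band width going east from +96.74° to -130.30°: ((-130.30 − 96.74) mod 360) = 132.96°.
Offset of +155.11° east of the west edge: ((155.11 − 96.74) mod 360) = 58.37°.
58.37° ≤ 132.96° ⇒ inside.

Yes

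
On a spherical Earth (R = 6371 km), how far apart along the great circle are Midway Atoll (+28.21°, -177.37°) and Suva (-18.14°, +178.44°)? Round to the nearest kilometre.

Δλ = 178.44 − -177.37 = 355.81°; wrapped into (−180°, 180°]: -4.19°.
Δφ = -18.14 − 28.21 = -46.35°.
a = sin²(Δφ/2) + cos φ₁ · cos φ₂ · sin²(Δλ/2) = 0.155993.
c = 2·atan2(√a, √(1−a)) = 0.81205 rad → d = 6371·c ≈ 5173.56 km.

5174 km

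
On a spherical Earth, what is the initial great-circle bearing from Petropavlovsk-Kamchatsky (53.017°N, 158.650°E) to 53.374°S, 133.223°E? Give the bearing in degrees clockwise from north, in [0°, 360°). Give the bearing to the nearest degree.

Δλ = 133.223 − 158.650 = -25.427°.
θ = atan2( sin Δλ · cos φ₂ , cos φ₁ · sin φ₂ − sin φ₁ · cos φ₂ · cos Δλ )
  = atan2(-0.25615, -0.91320) = -164.331° → normalised to [0°, 360°): 195.669°.

196°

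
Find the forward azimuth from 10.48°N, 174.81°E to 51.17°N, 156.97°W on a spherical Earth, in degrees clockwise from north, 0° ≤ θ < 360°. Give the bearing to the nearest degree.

24°

Δλ = -156.97 − 174.81 = -331.78°; wrapped into (−180°, 180°]: 28.22°.
θ = atan2( sin Δλ · cos φ₂ , cos φ₁ · sin φ₂ − sin φ₁ · cos φ₂ · cos Δλ )
  = atan2(0.29649, 0.66552) = 24.013° → normalised to [0°, 360°): 24.013°.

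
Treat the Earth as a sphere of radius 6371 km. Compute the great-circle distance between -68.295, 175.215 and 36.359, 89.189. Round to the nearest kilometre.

Δλ = 89.189 − 175.215 = -86.026°.
Δφ = 36.359 − -68.295 = 104.654°.
a = sin²(Δφ/2) + cos φ₁ · cos φ₂ · sin²(Δλ/2) = 0.765085.
c = 2·atan2(√a, √(1−a)) = 2.12960 rad → d = 6371·c ≈ 13567.66 km.

13568 km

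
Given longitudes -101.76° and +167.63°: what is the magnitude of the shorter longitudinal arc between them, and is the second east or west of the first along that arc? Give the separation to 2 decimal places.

Raw difference: 167.63 − -101.76 = 269.39°.
Normalise into (−180°, 180°]: 269.39° − 360° = -90.61°.
Negative ⇒ the second point lies to the west; separation 90.61°.

90.61° west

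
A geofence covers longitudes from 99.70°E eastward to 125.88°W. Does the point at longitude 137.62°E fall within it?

Band width going east from +99.70° to -125.88°: ((-125.88 − 99.70) mod 360) = 134.42°.
Offset of +137.62° east of the west edge: ((137.62 − 99.70) mod 360) = 37.92°.
37.92° ≤ 134.42° ⇒ inside.

Yes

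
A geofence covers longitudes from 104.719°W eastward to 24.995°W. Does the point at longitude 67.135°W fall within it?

Yes

Band width going east from -104.719° to -24.995°: ((-24.995 − -104.719) mod 360) = 79.724°.
Offset of -67.135° east of the west edge: ((-67.135 − -104.719) mod 360) = 37.584°.
37.584° ≤ 79.724° ⇒ inside.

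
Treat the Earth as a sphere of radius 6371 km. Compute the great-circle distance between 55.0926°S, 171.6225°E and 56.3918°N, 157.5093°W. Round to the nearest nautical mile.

6861 nmi

Δλ = -157.5093 − 171.6225 = -329.1318°; wrapped into (−180°, 180°]: 30.8682°.
Δφ = 56.3918 − -55.0926 = 111.4844°.
a = sin²(Δφ/2) + cos φ₁ · cos φ₂ · sin²(Δλ/2) = 0.705558.
c = 2·atan2(√a, √(1−a)) = 1.99447 rad → d = 6371·c ≈ 12706.79 km ≈ 6861.12 nmi.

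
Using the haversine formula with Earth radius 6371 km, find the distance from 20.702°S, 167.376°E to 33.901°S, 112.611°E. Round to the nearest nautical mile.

Δλ = 112.611 − 167.376 = -54.765°.
Δφ = -33.901 − -20.702 = -13.199°.
a = sin²(Δφ/2) + cos φ₁ · cos φ₂ · sin²(Δλ/2) = 0.177446.
c = 2·atan2(√a, √(1−a)) = 0.86963 rad → d = 6371·c ≈ 5540.42 km ≈ 2991.59 nmi.

2992 nmi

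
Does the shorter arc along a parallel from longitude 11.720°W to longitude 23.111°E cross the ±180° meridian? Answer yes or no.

No

Signed shortest Δλ = ((23.111 − -11.720 + 180) mod 360) − 180 = 34.831°.
Going east by 34.831° from -11.720° reaches +23.111° without touching 180°.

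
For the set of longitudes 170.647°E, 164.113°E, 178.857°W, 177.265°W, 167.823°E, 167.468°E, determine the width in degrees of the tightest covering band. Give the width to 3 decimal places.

Sort the longitudes: -178.857°, -177.265°, +164.113°, +167.468°, +167.823°, +170.647°.
Eastward gaps between consecutive values (wrapping around): 1.592°, 341.378°, 3.355°, 0.355°, 2.824°, 10.496°.
Largest gap = 341.378° ⇒ minimal covering band is its complement: 360° − 341.378° = 18.622°.
Band runs from +164.113° eastward to -177.265°, crossing the antimeridian.

18.622°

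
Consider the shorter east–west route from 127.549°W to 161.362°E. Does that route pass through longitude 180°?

Yes

Naïve |161.362 − -127.549| = 288.911° > 180°, so the shorter arc goes the other way round — across 180°.
Signed shortest Δλ = ((161.362 − -127.549 + 180) mod 360) − 180 = -71.089°.
Going west by 71.089° from -127.549° passes through 180° before reaching +161.362°.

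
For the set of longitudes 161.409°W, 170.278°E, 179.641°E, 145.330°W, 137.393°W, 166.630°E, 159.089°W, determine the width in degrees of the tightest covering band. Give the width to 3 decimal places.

55.977°

Sort the longitudes: -161.409°, -159.089°, -145.330°, -137.393°, +166.630°, +170.278°, +179.641°.
Eastward gaps between consecutive values (wrapping around): 2.320°, 13.759°, 7.937°, 304.023°, 3.648°, 9.363°, 18.950°.
Largest gap = 304.023° ⇒ minimal covering band is its complement: 360° − 304.023° = 55.977°.
Band runs from +166.630° eastward to -137.393°, crossing the antimeridian.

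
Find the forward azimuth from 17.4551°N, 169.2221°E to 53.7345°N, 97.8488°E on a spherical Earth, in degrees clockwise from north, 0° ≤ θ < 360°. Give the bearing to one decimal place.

321.8°

Δλ = 97.8488 − 169.2221 = -71.3733°.
θ = atan2( sin Δλ · cos φ₂ , cos φ₁ · sin φ₂ − sin φ₁ · cos φ₂ · cos Δλ )
  = atan2(-0.56054, 0.71248) = -38.194° → normalised to [0°, 360°): 321.806°.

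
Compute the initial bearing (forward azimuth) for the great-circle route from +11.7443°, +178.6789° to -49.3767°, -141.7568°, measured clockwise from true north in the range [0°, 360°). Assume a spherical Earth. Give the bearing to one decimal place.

Δλ = -141.7568 − 178.6789 = -320.4357°; wrapped into (−180°, 180°]: 39.5643°.
θ = atan2( sin Δλ · cos φ₂ , cos φ₁ · sin φ₂ − sin φ₁ · cos φ₂ · cos Δλ )
  = atan2(0.41470, -0.84528) = 153.867° → normalised to [0°, 360°): 153.867°.

153.9°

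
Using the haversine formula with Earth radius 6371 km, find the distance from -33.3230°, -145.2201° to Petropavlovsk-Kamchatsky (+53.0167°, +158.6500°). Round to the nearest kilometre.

Δλ = 158.6500 − -145.2201 = 303.8701°; wrapped into (−180°, 180°]: -56.1299°.
Δφ = 53.0167 − -33.3230 = 86.3397°.
a = sin²(Δφ/2) + cos φ₁ · cos φ₂ · sin²(Δλ/2) = 0.579344.
c = 2·atan2(√a, √(1−a)) = 1.73016 rad → d = 6371·c ≈ 11022.83 km.

11023 km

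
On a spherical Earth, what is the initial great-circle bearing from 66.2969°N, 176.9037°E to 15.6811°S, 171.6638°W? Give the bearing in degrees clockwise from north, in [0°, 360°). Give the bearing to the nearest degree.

Δλ = -171.6638 − 176.9037 = -348.5675°; wrapped into (−180°, 180°]: 11.4325°.
θ = atan2( sin Δλ · cos φ₂ , cos φ₁ · sin φ₂ − sin φ₁ · cos φ₂ · cos Δλ )
  = atan2(0.19084, -0.97272) = 168.900° → normalised to [0°, 360°): 168.900°.

169°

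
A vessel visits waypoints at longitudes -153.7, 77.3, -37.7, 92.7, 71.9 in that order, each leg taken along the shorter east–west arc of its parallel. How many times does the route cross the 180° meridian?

1

Leg 1: -153.7° → +77.3°, shortest Δλ = -129.0° (west) — crosses 180°.
Leg 2: +77.3° → -37.7°, shortest Δλ = -115.0° (west) — does not cross 180°.
Leg 3: -37.7° → +92.7°, shortest Δλ = 130.4° (east) — does not cross 180°.
Leg 4: +92.7° → +71.9°, shortest Δλ = -20.8° (west) — does not cross 180°.
Total crossings: 1.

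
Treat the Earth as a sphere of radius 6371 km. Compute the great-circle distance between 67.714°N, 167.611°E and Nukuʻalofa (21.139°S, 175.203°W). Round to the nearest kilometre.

9981 km

Δλ = -175.203 − 167.611 = -342.814°; wrapped into (−180°, 180°]: 17.186°.
Δφ = -21.139 − 67.714 = -88.853°.
a = sin²(Δφ/2) + cos φ₁ · cos φ₂ · sin²(Δλ/2) = 0.497888.
c = 2·atan2(√a, √(1−a)) = 1.56657 rad → d = 6371·c ≈ 9980.63 km.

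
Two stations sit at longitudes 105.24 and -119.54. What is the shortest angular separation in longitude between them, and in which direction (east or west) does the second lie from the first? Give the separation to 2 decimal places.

Raw difference: -119.54 − 105.24 = -224.78°.
Normalise into (−180°, 180°]: -224.78° + 360° = 135.22°.
Positive ⇒ the second point lies to the east; separation 135.22°.

135.22° east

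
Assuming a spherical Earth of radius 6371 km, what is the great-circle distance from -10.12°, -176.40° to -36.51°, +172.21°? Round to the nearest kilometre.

3150 km

Δλ = 172.21 − -176.40 = 348.61°; wrapped into (−180°, 180°]: -11.39°.
Δφ = -36.51 − -10.12 = -26.39°.
a = sin²(Δφ/2) + cos φ₁ · cos φ₂ · sin²(Δλ/2) = 0.059897.
c = 2·atan2(√a, √(1−a)) = 0.49450 rad → d = 6371·c ≈ 3150.46 km.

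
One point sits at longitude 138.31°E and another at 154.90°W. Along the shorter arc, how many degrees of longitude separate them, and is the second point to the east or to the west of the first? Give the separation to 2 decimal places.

66.79° east

Raw difference: -154.90 − 138.31 = -293.21°.
Normalise into (−180°, 180°]: -293.21° + 360° = 66.79°.
Positive ⇒ the second point lies to the east; separation 66.79°.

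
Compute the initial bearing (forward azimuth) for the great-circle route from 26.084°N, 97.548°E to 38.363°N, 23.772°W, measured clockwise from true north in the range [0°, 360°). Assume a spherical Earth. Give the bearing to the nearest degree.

318°

Δλ = -23.772 − 97.548 = -121.320°.
θ = atan2( sin Δλ · cos φ₂ , cos φ₁ · sin φ₂ − sin φ₁ · cos φ₂ · cos Δλ )
  = atan2(-0.66983, 0.73664) = -42.281° → normalised to [0°, 360°): 317.719°.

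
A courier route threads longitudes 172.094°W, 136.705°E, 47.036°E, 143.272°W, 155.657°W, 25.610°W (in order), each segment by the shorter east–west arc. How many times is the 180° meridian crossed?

Leg 1: -172.094° → +136.705°, shortest Δλ = -51.201° (west) — crosses 180°.
Leg 2: +136.705° → +47.036°, shortest Δλ = -89.669° (west) — does not cross 180°.
Leg 3: +47.036° → -143.272°, shortest Δλ = 169.692° (east) — crosses 180°.
Leg 4: -143.272° → -155.657°, shortest Δλ = -12.385° (west) — does not cross 180°.
Leg 5: -155.657° → -25.610°, shortest Δλ = 130.047° (east) — does not cross 180°.
Total crossings: 2.

2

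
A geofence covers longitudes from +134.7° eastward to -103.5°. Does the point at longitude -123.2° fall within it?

Band width going east from +134.7° to -103.5°: ((-103.5 − 134.7) mod 360) = 121.8°.
Offset of -123.2° east of the west edge: ((-123.2 − 134.7) mod 360) = 102.1°.
102.1° ≤ 121.8° ⇒ inside.

Yes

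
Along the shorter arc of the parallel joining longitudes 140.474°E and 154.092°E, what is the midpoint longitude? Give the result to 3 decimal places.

Signed shortest Δλ from +140.474° to +154.092° is +13.618°.
Midpoint longitude = +140.474° + (+13.618°)/2 = +140.474° + 6.809° = +147.283°.

147.283°E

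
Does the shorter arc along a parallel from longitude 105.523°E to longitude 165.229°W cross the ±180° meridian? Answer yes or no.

Naïve |-165.229 − 105.523| = 270.752° > 180°, so the shorter arc goes the other way round — across 180°.
Signed shortest Δλ = ((-165.229 − 105.523 + 180) mod 360) − 180 = 89.248°.
Going east by 89.248° from +105.523° passes through 180° before reaching -165.229°.

Yes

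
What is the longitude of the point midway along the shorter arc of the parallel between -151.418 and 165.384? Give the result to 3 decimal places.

-173.017°

Signed shortest Δλ from -151.418° to +165.384° is -43.198°.
Midpoint longitude = -151.418° + (-43.198°)/2 = -151.418° − 21.599° = -173.017°.
(The naïve average (-151.418 + +165.384)/2 = 6.983° is on the wrong side of the globe.)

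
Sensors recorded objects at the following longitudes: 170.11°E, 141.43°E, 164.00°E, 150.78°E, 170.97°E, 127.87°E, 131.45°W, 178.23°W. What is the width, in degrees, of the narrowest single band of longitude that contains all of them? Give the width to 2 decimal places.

Sort the longitudes: -178.23°, -131.45°, +127.87°, +141.43°, +150.78°, +164.00°, +170.11°, +170.97°.
Eastward gaps between consecutive values (wrapping around): 46.78°, 259.32°, 13.56°, 9.35°, 13.22°, 6.11°, 0.86°, 10.80°.
Largest gap = 259.32° ⇒ minimal covering band is its complement: 360° − 259.32° = 100.68°.
Band runs from +127.87° eastward to -131.45°, crossing the antimeridian.

100.68°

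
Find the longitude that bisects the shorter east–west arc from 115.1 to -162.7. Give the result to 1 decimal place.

+156.2°

Signed shortest Δλ from +115.1° to -162.7° is +82.2°.
Midpoint longitude = +115.1° + (+82.2°)/2 = +115.1° + 41.1° = +156.2°.
(The naïve average (+115.1 + -162.7)/2 = -23.8° is on the wrong side of the globe.)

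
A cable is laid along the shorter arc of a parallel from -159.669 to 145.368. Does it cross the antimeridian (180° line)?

Naïve |145.368 − -159.669| = 305.037° > 180°, so the shorter arc goes the other way round — across 180°.
Signed shortest Δλ = ((145.368 − -159.669 + 180) mod 360) − 180 = -54.963°.
Going west by 54.963° from -159.669° passes through 180° before reaching +145.368°.

Yes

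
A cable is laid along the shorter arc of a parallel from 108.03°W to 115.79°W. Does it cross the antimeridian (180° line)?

Signed shortest Δλ = ((-115.79 − -108.03 + 180) mod 360) − 180 = -7.76°.
Going west by 7.76° from -108.03° reaches -115.79° without touching 180°.

No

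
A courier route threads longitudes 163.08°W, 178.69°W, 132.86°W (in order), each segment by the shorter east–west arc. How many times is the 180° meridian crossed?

0

Leg 1: -163.08° → -178.69°, shortest Δλ = -15.61° (west) — does not cross 180°.
Leg 2: -178.69° → -132.86°, shortest Δλ = 45.83° (east) — does not cross 180°.
Total crossings: 0.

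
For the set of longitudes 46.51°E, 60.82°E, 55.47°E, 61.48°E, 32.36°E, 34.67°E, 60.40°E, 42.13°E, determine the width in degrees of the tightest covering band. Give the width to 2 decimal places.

Sort the longitudes: +32.36°, +34.67°, +42.13°, +46.51°, +55.47°, +60.40°, +60.82°, +61.48°.
Eastward gaps between consecutive values (wrapping around): 2.31°, 7.46°, 4.38°, 8.96°, 4.93°, 0.42°, 0.66°, 330.88°.
Largest gap = 330.88° ⇒ minimal covering band is its complement: 360° − 330.88° = 29.12°.
Band runs from +32.36° eastward to +61.48°.

29.12°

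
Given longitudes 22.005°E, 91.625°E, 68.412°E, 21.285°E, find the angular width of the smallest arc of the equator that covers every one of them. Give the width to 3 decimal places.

Sort the longitudes: +21.285°, +22.005°, +68.412°, +91.625°.
Eastward gaps between consecutive values (wrapping around): 0.720°, 46.407°, 23.213°, 289.660°.
Largest gap = 289.660° ⇒ minimal covering band is its complement: 360° − 289.660° = 70.340°.
Band runs from +21.285° eastward to +91.625°.

70.340°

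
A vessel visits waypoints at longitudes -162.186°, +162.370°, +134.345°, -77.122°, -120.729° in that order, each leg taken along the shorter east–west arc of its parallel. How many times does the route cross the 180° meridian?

Leg 1: -162.186° → +162.370°, shortest Δλ = -35.444° (west) — crosses 180°.
Leg 2: +162.370° → +134.345°, shortest Δλ = -28.025° (west) — does not cross 180°.
Leg 3: +134.345° → -77.122°, shortest Δλ = 148.533° (east) — crosses 180°.
Leg 4: -77.122° → -120.729°, shortest Δλ = -43.607° (west) — does not cross 180°.
Total crossings: 2.

2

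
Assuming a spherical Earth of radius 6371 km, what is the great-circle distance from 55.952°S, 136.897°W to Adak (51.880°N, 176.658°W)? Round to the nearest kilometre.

12533 km

Δλ = -176.658 − -136.897 = -39.761°.
Δφ = 51.880 − -55.952 = 107.832°.
a = sin²(Δφ/2) + cos φ₁ · cos φ₂ · sin²(Δλ/2) = 0.693082.
c = 2·atan2(√a, √(1−a)) = 1.96726 rad → d = 6371·c ≈ 12533.45 km.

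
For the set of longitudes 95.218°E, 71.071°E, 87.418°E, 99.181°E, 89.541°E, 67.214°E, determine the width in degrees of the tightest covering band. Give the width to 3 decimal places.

Sort the longitudes: +67.214°, +71.071°, +87.418°, +89.541°, +95.218°, +99.181°.
Eastward gaps between consecutive values (wrapping around): 3.857°, 16.347°, 2.123°, 5.677°, 3.963°, 328.033°.
Largest gap = 328.033° ⇒ minimal covering band is its complement: 360° − 328.033° = 31.967°.
Band runs from +67.214° eastward to +99.181°.

31.967°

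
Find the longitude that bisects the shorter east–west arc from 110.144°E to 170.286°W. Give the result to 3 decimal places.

149.929°E

Signed shortest Δλ from +110.144° to -170.286° is +79.570°.
Midpoint longitude = +110.144° + (+79.570°)/2 = +110.144° + 39.785° = +149.929°.
(The naïve average (+110.144 + -170.286)/2 = -30.071° is on the wrong side of the globe.)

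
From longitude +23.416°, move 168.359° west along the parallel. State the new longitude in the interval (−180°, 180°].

-144.943°

Start at +23.416°; shift −168.359° → -144.943°.
-144.943° already lies in (−180°, 180°].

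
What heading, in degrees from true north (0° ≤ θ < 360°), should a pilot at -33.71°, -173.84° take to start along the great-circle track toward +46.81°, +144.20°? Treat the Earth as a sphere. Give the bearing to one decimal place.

Δλ = 144.20 − -173.84 = 318.04°; wrapped into (−180°, 180°]: -41.96°.
θ = atan2( sin Δλ · cos φ₂ , cos φ₁ · sin φ₂ − sin φ₁ · cos φ₂ · cos Δλ )
  = atan2(-0.45761, 0.88896) = -27.238° → normalised to [0°, 360°): 332.762°.

332.8°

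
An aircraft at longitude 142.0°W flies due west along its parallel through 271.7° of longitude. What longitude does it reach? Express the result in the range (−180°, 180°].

53.7°W

Start at -142.0°; shift −271.7° → -413.7°.
-413.7° lies outside (−180°, 180°]; add 360° → -53.7°.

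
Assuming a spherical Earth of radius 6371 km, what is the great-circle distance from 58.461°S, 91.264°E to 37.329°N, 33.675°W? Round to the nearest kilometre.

Δλ = -33.675 − 91.264 = -124.939°.
Δφ = 37.329 − -58.461 = 95.790°.
a = sin²(Δφ/2) + cos φ₁ · cos φ₂ · sin²(Δλ/2) = 0.877513.
c = 2·atan2(√a, √(1−a)) = 2.42649 rad → d = 6371·c ≈ 15459.16 km.

15459 km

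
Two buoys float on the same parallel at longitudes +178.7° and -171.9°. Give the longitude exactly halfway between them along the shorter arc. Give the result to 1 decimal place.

-176.6°

Signed shortest Δλ from +178.7° to -171.9° is +9.4°.
Midpoint longitude = +178.7° + (+9.4°)/2 = +178.7° + 4.7° = +183.4°.
Normalise into (−180°, 180°]: -176.6°.
(The naïve average (+178.7 + -171.9)/2 = 3.4° is on the wrong side of the globe.)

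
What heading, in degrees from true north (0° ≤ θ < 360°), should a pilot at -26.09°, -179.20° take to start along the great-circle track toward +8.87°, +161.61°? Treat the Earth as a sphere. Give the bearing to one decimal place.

Δλ = 161.61 − -179.20 = 340.81°; wrapped into (−180°, 180°]: -19.19°.
θ = atan2( sin Δλ · cos φ₂ , cos φ₁ · sin φ₂ − sin φ₁ · cos φ₂ · cos Δλ )
  = atan2(-0.32477, 0.54886) = -30.614° → normalised to [0°, 360°): 329.386°.

329.4°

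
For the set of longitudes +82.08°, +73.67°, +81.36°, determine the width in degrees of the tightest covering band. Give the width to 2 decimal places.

8.41°

Sort the longitudes: +73.67°, +81.36°, +82.08°.
Eastward gaps between consecutive values (wrapping around): 7.69°, 0.72°, 351.59°.
Largest gap = 351.59° ⇒ minimal covering band is its complement: 360° − 351.59° = 8.41°.
Band runs from +73.67° eastward to +82.08°.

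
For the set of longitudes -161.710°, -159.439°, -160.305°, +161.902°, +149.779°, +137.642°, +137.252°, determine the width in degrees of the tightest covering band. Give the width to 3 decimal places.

Sort the longitudes: -161.710°, -160.305°, -159.439°, +137.252°, +137.642°, +149.779°, +161.902°.
Eastward gaps between consecutive values (wrapping around): 1.405°, 0.866°, 296.691°, 0.390°, 12.137°, 12.123°, 36.388°.
Largest gap = 296.691° ⇒ minimal covering band is its complement: 360° − 296.691° = 63.309°.
Band runs from +137.252° eastward to -159.439°, crossing the antimeridian.

63.309°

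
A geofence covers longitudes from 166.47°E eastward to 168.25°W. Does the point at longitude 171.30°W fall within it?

Band width going east from +166.47° to -168.25°: ((-168.25 − 166.47) mod 360) = 25.28°.
Offset of -171.30° east of the west edge: ((-171.30 − 166.47) mod 360) = 22.23°.
22.23° ≤ 25.28° ⇒ inside.

Yes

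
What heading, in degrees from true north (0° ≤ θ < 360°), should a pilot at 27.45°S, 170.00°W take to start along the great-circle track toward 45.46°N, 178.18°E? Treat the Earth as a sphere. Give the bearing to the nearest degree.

Δλ = 178.18 − -170.00 = 348.18°; wrapped into (−180°, 180°]: -11.82°.
θ = atan2( sin Δλ · cos φ₂ , cos φ₁ · sin φ₂ − sin φ₁ · cos φ₂ · cos Δλ )
  = atan2(-0.14367, 0.94899) = -8.609° → normalised to [0°, 360°): 351.391°.

351°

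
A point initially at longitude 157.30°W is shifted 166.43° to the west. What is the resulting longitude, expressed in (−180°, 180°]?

Start at -157.30°; shift −166.43° → -323.73°.
-323.73° lies outside (−180°, 180°]; add 360° → +36.27°.

36.27°E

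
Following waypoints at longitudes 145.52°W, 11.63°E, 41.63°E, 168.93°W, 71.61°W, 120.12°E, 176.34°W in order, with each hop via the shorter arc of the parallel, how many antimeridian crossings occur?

3

Leg 1: -145.52° → +11.63°, shortest Δλ = 157.15° (east) — does not cross 180°.
Leg 2: +11.63° → +41.63°, shortest Δλ = 30.0° (east) — does not cross 180°.
Leg 3: +41.63° → -168.93°, shortest Δλ = 149.44° (east) — crosses 180°.
Leg 4: -168.93° → -71.61°, shortest Δλ = 97.32° (east) — does not cross 180°.
Leg 5: -71.61° → +120.12°, shortest Δλ = -168.27° (west) — crosses 180°.
Leg 6: +120.12° → -176.34°, shortest Δλ = 63.54° (east) — crosses 180°.
Total crossings: 3.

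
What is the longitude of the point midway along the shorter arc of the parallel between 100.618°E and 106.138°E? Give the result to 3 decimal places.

103.378°E

Signed shortest Δλ from +100.618° to +106.138° is +5.520°.
Midpoint longitude = +100.618° + (+5.520°)/2 = +100.618° + 2.760° = +103.378°.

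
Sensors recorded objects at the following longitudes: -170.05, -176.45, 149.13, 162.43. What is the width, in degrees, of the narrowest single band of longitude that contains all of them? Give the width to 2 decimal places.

Sort the longitudes: -176.45°, -170.05°, +149.13°, +162.43°.
Eastward gaps between consecutive values (wrapping around): 6.40°, 319.18°, 13.30°, 21.12°.
Largest gap = 319.18° ⇒ minimal covering band is its complement: 360° − 319.18° = 40.82°.
Band runs from +149.13° eastward to -170.05°, crossing the antimeridian.

40.82°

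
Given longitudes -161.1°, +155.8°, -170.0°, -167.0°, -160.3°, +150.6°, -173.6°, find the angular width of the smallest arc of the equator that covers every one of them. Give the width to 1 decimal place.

Sort the longitudes: -173.6°, -170.0°, -167.0°, -161.1°, -160.3°, +150.6°, +155.8°.
Eastward gaps between consecutive values (wrapping around): 3.6°, 3.0°, 5.9°, 0.8°, 310.9°, 5.2°, 30.6°.
Largest gap = 310.9° ⇒ minimal covering band is its complement: 360° − 310.9° = 49.1°.
Band runs from +150.6° eastward to -160.3°, crossing the antimeridian.

49.1°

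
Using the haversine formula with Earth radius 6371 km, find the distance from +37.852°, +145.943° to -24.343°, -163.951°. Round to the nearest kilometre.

Δλ = -163.951 − 145.943 = -309.894°; wrapped into (−180°, 180°]: 50.106°.
Δφ = -24.343 − 37.852 = -62.195°.
a = sin²(Δφ/2) + cos φ₁ · cos φ₂ · sin²(Δλ/2) = 0.395767.
c = 2·atan2(√a, √(1−a)) = 1.36079 rad → d = 6371·c ≈ 8669.60 km.

8670 km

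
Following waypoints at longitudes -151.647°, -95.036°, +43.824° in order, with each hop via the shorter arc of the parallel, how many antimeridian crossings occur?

Leg 1: -151.647° → -95.036°, shortest Δλ = 56.611° (east) — does not cross 180°.
Leg 2: -95.036° → +43.824°, shortest Δλ = 138.86° (east) — does not cross 180°.
Total crossings: 0.

0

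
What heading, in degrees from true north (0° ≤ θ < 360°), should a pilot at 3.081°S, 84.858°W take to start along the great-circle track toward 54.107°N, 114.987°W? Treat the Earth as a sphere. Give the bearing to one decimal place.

Δλ = -114.987 − -84.858 = -30.129°.
θ = atan2( sin Δλ · cos φ₂ , cos φ₁ · sin φ₂ − sin φ₁ · cos φ₂ · cos Δλ )
  = atan2(-0.29428, 0.83620) = -19.388° → normalised to [0°, 360°): 340.612°.

340.6°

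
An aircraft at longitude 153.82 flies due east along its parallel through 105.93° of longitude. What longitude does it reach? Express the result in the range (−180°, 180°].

Start at +153.82°; shift +105.93° → +259.75°.
+259.75° lies outside (−180°, 180°]; subtract 360° → -100.25°.

-100.25°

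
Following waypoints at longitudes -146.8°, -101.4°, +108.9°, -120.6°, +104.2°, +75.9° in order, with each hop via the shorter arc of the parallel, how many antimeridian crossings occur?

3

Leg 1: -146.8° → -101.4°, shortest Δλ = 45.4° (east) — does not cross 180°.
Leg 2: -101.4° → +108.9°, shortest Δλ = -149.7° (west) — crosses 180°.
Leg 3: +108.9° → -120.6°, shortest Δλ = 130.5° (east) — crosses 180°.
Leg 4: -120.6° → +104.2°, shortest Δλ = -135.2° (west) — crosses 180°.
Leg 5: +104.2° → +75.9°, shortest Δλ = -28.3° (west) — does not cross 180°.
Total crossings: 3.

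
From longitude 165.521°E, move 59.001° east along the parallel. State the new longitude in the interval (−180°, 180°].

135.478°W

Start at +165.521°; shift +59.001° → +224.522°.
+224.522° lies outside (−180°, 180°]; subtract 360° → -135.478°.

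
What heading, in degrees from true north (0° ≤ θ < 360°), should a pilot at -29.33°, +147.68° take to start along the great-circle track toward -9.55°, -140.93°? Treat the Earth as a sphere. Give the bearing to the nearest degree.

89°

Δλ = -140.93 − 147.68 = -288.61°; wrapped into (−180°, 180°]: 71.39°.
θ = atan2( sin Δλ · cos φ₂ , cos φ₁ · sin φ₂ − sin φ₁ · cos φ₂ · cos Δλ )
  = atan2(0.93458, 0.00951) = 89.417° → normalised to [0°, 360°): 89.417°.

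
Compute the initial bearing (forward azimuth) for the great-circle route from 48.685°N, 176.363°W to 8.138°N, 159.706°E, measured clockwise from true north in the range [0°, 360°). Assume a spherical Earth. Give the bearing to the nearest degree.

214°

Δλ = 159.706 − -176.363 = 336.069°; wrapped into (−180°, 180°]: -23.931°.
θ = atan2( sin Δλ · cos φ₂ , cos φ₁ · sin φ₂ − sin φ₁ · cos φ₂ · cos Δλ )
  = atan2(-0.40155, -0.58615) = -145.586° → normalised to [0°, 360°): 214.414°.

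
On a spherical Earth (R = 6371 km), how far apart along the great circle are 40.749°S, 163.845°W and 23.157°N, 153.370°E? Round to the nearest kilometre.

8368 km

Δλ = 153.370 − -163.845 = 317.215°; wrapped into (−180°, 180°]: -42.785°.
Δφ = 23.157 − -40.749 = 63.906°.
a = sin²(Δφ/2) + cos φ₁ · cos φ₂ · sin²(Δλ/2) = 0.372749.
c = 2·atan2(√a, √(1−a)) = 1.31346 rad → d = 6371·c ≈ 8368.08 km.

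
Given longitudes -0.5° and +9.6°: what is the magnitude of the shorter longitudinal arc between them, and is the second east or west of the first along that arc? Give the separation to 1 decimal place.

Raw difference: 9.6 − -0.5 = 10.1°.
Normalise into (−180°, 180°]: 10.1° stays 10.1°.
Positive ⇒ the second point lies to the east; separation 10.1°.

10.1° east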